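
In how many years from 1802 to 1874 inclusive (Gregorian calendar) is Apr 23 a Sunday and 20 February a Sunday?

2

Check each year's weekday for Apr 23 and 20 February:
  1802: Fri/Sat  1803: Sat/Sun  1804: Mon/Mon  1805: Tue/Wed  1806: Wed/Thu  1807: Thu/Fri  1808: Sat/Sat  1809: Sun/Mon  1810: Mon/Tue  1811: Tue/Wed  1812: Thu/Thu  1813: Fri/Sat  1814: Sat/Sun  1815: Sun/Mon  …(45 more)…  1861: Tue/Wed  1862: Wed/Thu  1863: Thu/Fri  1864: Sat/Sat  1865: Sun/Mon  1866: Mon/Tue  1867: Tue/Wed  1868: Thu/Thu  1869: Fri/Sat  1870: Sat/Sun  1871: Sun/Mon  1872: Tue/Tue  1873: Wed/Thu  1874: Thu/Fri
Both conditions hold in: 1820, 1848 — 2.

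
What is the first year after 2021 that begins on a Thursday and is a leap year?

Jan 1 advances by 2 weekdays after a leap year and by 1 after a common year.
2021: Jan 1 is Friday.
2022: Saturday
2023: Sunday
2024: Monday (leap)
2025: Wednesday
2026: Thursday
2027: Friday
2028: Saturday (leap)
2029: Monday
2030: Tuesday
2031: Wednesday
2032: Thursday (leap)
2032 begins on a Thursday and is a leap year.

2032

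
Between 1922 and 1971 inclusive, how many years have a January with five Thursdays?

January has 31 days; it has five Thursdays when Thursday falls among the first (month-length − 28) days — i.e. when January 1 is one of Thursday/Wednesday/Tuesday.
January 1 by year: 1922:Sun 1923:Mon 1924:Tue✓ 1925:Thu✓ 1926:Fri 1927:Sat 1928:Sun 1929:Tue✓ 1930:Wed✓ 1931:Thu✓ 1932:Fri 1933:Sun 1934:Mon 1935:Tue✓ 1936:Wed✓ …(20 more)… 1957:Tue✓ 1958:Wed✓ 1959:Thu✓ 1960:Fri 1961:Sun 1962:Mon 1963:Tue✓ 1964:Wed✓ 1965:Fri 1966:Sat 1967:Sun 1968:Mon 1969:Wed✓ 1970:Thu✓ 1971:Fri
Years with five Thursdays: 1924, 1925, 1929, 1930, 1931, 1935, 1936, 1941, 1942, 1946, 1947, 1948, 1952, 1953, 1957, 1958, 1959, 1963, 1964, 1969, 1970 → 21.

21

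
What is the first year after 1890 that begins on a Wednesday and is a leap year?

1896

Jan 1 advances by 2 weekdays after a leap year and by 1 after a common year.
1890: Jan 1 is Wednesday.
1891: Thursday
1892: Friday (leap)
1893: Sunday
1894: Monday
1895: Tuesday
1896: Wednesday (leap)
1896 begins on a Wednesday and is a leap year.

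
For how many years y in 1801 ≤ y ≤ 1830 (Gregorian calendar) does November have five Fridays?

November has 30 days; it has five Fridays when Friday falls among the first (month-length − 28) days — i.e. when November 1 is one of Friday/Thursday.
November 1 by year: 1801:Sun 1802:Mon 1803:Tue 1804:Thu✓ 1805:Fri✓ 1806:Sat 1807:Sun 1808:Tue 1809:Wed 1810:Thu✓ 1811:Fri✓ 1812:Sun 1813:Mon 1814:Tue 1815:Wed 1816:Fri✓ 1817:Sat 1818:Sun 1819:Mon 1820:Wed 1821:Thu✓ 1822:Fri✓ 1823:Sat 1824:Mon 1825:Tue 1826:Wed 1827:Thu✓ 1828:Sat 1829:Sun 1830:Mon
Years with five Fridays: 1804, 1805, 1810, 1811, 1816, 1821, 1822, 1827 → 8.

8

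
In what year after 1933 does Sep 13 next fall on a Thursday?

1934

From one year to the next, a fixed date's weekday advances by 1, or by 2 when a Feb 29 lies between the two dates.
1933: September 13 is Wednesday.
1934: Thursday (+1)
Sep 13 falls on a Thursday in 1934.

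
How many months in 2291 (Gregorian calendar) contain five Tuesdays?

A month of length L has five Tuesdays iff its first Tuesday is on day ≤ L−28 (so day 1–3 in a 31-day month, 1–2 in a 30-day month, day 1 in a leap February).
Checking each month of 2291: Jan starts Thu (31d); Feb starts Sun (28d); Mar starts Sun (31d) ✓; Apr starts Wed (30d); May starts Fri (31d); Jun starts Mon (30d) ✓; Jul starts Wed (31d); Aug starts Sat (31d); Sep starts Tue (30d) ✓; Oct starts Thu (31d); Nov starts Sun (30d); Dec starts Tue (31d) ✓.
Five-Tuesday months: March, June, September, December → 4.

4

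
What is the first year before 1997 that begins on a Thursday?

1987

Jan 1 advances by 2 weekdays after a leap year and by 1 after a common year.
1997: Jan 1 is Wednesday.
1996: Monday (leap)
1995: Sunday
1994: Saturday
1993: Friday
1992: Wednesday (leap)
1991: Tuesday
1990: Monday
1989: Sunday
1988: Friday (leap)
1987: Thursday
1987 begins on a Thursday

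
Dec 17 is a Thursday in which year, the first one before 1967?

1964

From one year to the next, a fixed date's weekday advances by 1, or by 2 when a Feb 29 lies between the two dates.
1967: December 17 is Sunday.
1966: Saturday (−1)
1965: Friday (−1)
1964: Thursday (−1)
Dec 17 falls on a Thursday in 1964.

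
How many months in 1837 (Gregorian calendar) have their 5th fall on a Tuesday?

2

Check the 5th of each month of 1837: Jan 5: Thu, Feb 5: Sun, Mar 5: Sun, Apr 5: Wed, May 5: Fri, Jun 5: Mon, Jul 5: Wed, Aug 5: Sat, Sep 5: Tue, Oct 5: Thu, Nov 5: Sun, Dec 5: Tue.
Tuesday occurs in September, December — 2 months.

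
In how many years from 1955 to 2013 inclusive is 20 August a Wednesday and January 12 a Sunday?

Check each year's weekday for 20 August and January 12:
  1955: Sat/Wed  1956: Mon/Thu  1957: Tue/Sat  1958: Wed/Sun ✓  1959: Thu/Mon  1960: Sat/Tue  1961: Sun/Thu  1962: Mon/Fri  1963: Tue/Sat  1964: Thu/Sun  1965: Fri/Tue  1966: Sat/Wed  1967: Sun/Thu  1968: Tue/Fri  …(31 more)…  2000: Sun/Wed  2001: Mon/Fri  2002: Tue/Sat  2003: Wed/Sun ✓  2004: Fri/Mon  2005: Sat/Wed  2006: Sun/Thu  2007: Mon/Fri  2008: Wed/Sat  2009: Thu/Mon  2010: Fri/Tue  2011: Sat/Wed  2012: Mon/Thu  2013: Tue/Sat
Both conditions hold in: 1958, 1969, 1975, 1986, 1997, 2003 — 6.

6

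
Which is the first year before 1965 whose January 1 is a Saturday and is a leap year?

1944

Jan 1 advances by 2 weekdays after a leap year and by 1 after a common year.
1965: Jan 1 is Friday.
1964: Wednesday (leap)
1963: Tuesday
1962: Monday
1961: Sunday
1960: Friday (leap)
1959: Thursday
1958: Wednesday
1957: Tuesday
1956: Sunday (leap)
1955: Saturday
1954: Friday
1953: Thursday
1952: Tuesday (leap)
1951: Monday
1950: Sunday
1949: Saturday
1948: Thursday (leap)
1947: Wednesday
1946: Tuesday
1945: Monday
1944: Saturday (leap)
1944 begins on a Saturday and is a leap year.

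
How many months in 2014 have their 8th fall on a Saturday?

3

Check the 8th of each month of 2014: Jan 8: Wed, Feb 8: Sat, Mar 8: Sat, Apr 8: Tue, May 8: Thu, Jun 8: Sun, Jul 8: Tue, Aug 8: Fri, Sep 8: Mon, Oct 8: Wed, Nov 8: Sat, Dec 8: Mon.
Saturday occurs in February, March, November — 3 months.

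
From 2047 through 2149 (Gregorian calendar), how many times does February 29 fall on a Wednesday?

Leap years in 2047–2149: 25 of them.
Feb 29 weekday advances by 5 (mod 7) from one leap year to the next four years later (or differs when a century non-leap intervenes).
Leap-day weekdays: 2048:Sat 2052:Thu 2056:Tue 2060:Sun 2064:Fri 2068:Wed✓ 2072:Mon 2076:Sat 2080:Thu 2084:Tue 2088:Sun 2092:Fri 2096:Wed✓ 2104:Fri 2108:Wed✓ 2112:Mon 2116:Sat 2120:Thu 2124:Tue 2128:Sun 2132:Fri 2136:Wed✓ 2140:Mon 2144:Sat 2148:Thu
Wednesday: 2068, 2096, 2108, 2136 → 4.

4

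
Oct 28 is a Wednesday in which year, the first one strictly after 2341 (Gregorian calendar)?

From one year to the next, a fixed date's weekday advances by 1, or by 2 when a Feb 29 lies between the two dates.
2341: October 28 is Tuesday.
2342: Wednesday (+1)
Oct 28 falls on a Wednesday in 2342.

2342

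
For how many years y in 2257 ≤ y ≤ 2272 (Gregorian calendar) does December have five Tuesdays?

December has 31 days; it has five Tuesdays when Tuesday falls among the first (month-length − 28) days — i.e. when December 1 is one of Tuesday/Monday/Sunday.
December 1 by year: 2257:Tue✓ 2258:Wed 2259:Thu 2260:Sat 2261:Sun✓ 2262:Mon✓ 2263:Tue✓ 2264:Thu 2265:Fri 2266:Sat 2267:Sun✓ 2268:Tue✓ 2269:Wed 2270:Thu 2271:Fri 2272:Sun✓
Years with five Tuesdays: 2257, 2261, 2262, 2263, 2267, 2268, 2272 → 7.

7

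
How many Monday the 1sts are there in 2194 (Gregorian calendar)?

Check the 1st of each month of 2194: Jan 1: Wed, Feb 1: Sat, Mar 1: Sat, Apr 1: Tue, May 1: Thu, Jun 1: Sun, Jul 1: Tue, Aug 1: Fri, Sep 1: Mon, Oct 1: Wed, Nov 1: Sat, Dec 1: Mon.
Monday occurs in September, December — 2 months.

2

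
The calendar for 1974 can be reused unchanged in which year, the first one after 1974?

1985

Two years share a calendar iff Jan 1 falls on the same weekday and both are leap or both are common. 1974: Jan 1 is Tuesday, common year.
1975: Jan 1 Wednesday, common
1976: Jan 1 Thursday, leap
1977: Jan 1 Saturday, common
1978: Jan 1 Sunday, common
1979: Jan 1 Monday, common
1980: Jan 1 Tuesday, leap
1981: Jan 1 Thursday, common
1982: Jan 1 Friday, common
1983: Jan 1 Saturday, common
1984: Jan 1 Sunday, leap
1985: Jan 1 Tuesday, common
1985 matches on both conditions.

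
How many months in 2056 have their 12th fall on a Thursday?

Check the 12th of each month of 2056: Jan 12: Wed, Feb 12: Sat, Mar 12: Sun, Apr 12: Wed, May 12: Fri, Jun 12: Mon, Jul 12: Wed, Aug 12: Sat, Sep 12: Tue, Oct 12: Thu, Nov 12: Sun, Dec 12: Tue.
Thursday occurs in October — 1 month.

1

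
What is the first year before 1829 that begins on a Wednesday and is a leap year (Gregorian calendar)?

1812

Jan 1 advances by 2 weekdays after a leap year and by 1 after a common year.
1829: Jan 1 is Thursday.
1828: Tuesday (leap)
1827: Monday
1826: Sunday
1825: Saturday
1824: Thursday (leap)
1823: Wednesday
1822: Tuesday
1821: Monday
1820: Saturday (leap)
1819: Friday
1818: Thursday
1817: Wednesday
1816: Monday (leap)
1815: Sunday
1814: Saturday
1813: Friday
1812: Wednesday (leap)
1812 begins on a Wednesday and is a leap year.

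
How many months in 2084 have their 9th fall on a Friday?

1

Check the 9th of each month of 2084: Jan 9: Sun, Feb 9: Wed, Mar 9: Thu, Apr 9: Sun, May 9: Tue, Jun 9: Fri, Jul 9: Sun, Aug 9: Wed, Sep 9: Sat, Oct 9: Mon, Nov 9: Thu, Dec 9: Sat.
Friday occurs in June — 1 month.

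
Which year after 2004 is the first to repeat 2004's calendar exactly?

Two years share a calendar iff Jan 1 falls on the same weekday and both are leap or both are common. 2004: Jan 1 is Thursday, leap year.
2005: Jan 1 Saturday, common
2006: Jan 1 Sunday, common
2007: Jan 1 Monday, common
2008: Jan 1 Tuesday, leap
2009: Jan 1 Thursday, common
2010: Jan 1 Friday, common
2011: Jan 1 Saturday, common
2012: Jan 1 Sunday, leap
2013: Jan 1 Tuesday, common
2014: Jan 1 Wednesday, common
2015: Jan 1 Thursday, common
2016: Jan 1 Friday, leap
2017: Jan 1 Sunday, common
2018: Jan 1 Monday, common
2019: Jan 1 Tuesday, common
2020: Jan 1 Wednesday, leap
2021: Jan 1 Friday, common
2022: Jan 1 Saturday, common
2023: Jan 1 Sunday, common
2024: Jan 1 Monday, leap
2025: Jan 1 Wednesday, common
2026: Jan 1 Thursday, common
2027: Jan 1 Friday, common
2028: Jan 1 Saturday, leap
2029: Jan 1 Monday, common
2030: Jan 1 Tuesday, common
2031: Jan 1 Wednesday, common
2032: Jan 1 Thursday, leap
2032 matches on both conditions.

2032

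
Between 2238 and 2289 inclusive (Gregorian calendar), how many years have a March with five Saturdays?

23

March has 31 days; it has five Saturdays when Saturday falls among the first (month-length − 28) days — i.e. when March 1 is one of Saturday/Friday/Thursday.
March 1 by year: 2238:Thu✓ 2239:Fri✓ 2240:Sun 2241:Mon 2242:Tue 2243:Wed 2244:Fri✓ 2245:Sat✓ 2246:Sun 2247:Mon 2248:Wed 2249:Thu✓ 2250:Fri✓ 2251:Sat✓ 2252:Mon …(22 more)… 2275:Mon 2276:Wed 2277:Thu✓ 2278:Fri✓ 2279:Sat✓ 2280:Mon 2281:Tue 2282:Wed 2283:Thu✓ 2284:Sat✓ 2285:Sun 2286:Mon 2287:Tue 2288:Thu✓ 2289:Fri✓
Years with five Saturdays: 2238, 2239, 2244, 2245, 2249, 2250, 2251, 2255, 2256, 2260, 2261, 2262, 2266, 2267, 2272, 2273, 2277, 2278, 2279, 2283, 2284, 2288, 2289 → 23.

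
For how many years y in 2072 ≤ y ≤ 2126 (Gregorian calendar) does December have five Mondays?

December has 31 days; it has five Mondays when Monday falls among the first (month-length − 28) days — i.e. when December 1 is one of Monday/Sunday/Saturday.
December 1 by year: 2072:Thu 2073:Fri 2074:Sat✓ 2075:Sun✓ 2076:Tue 2077:Wed 2078:Thu 2079:Fri 2080:Sun✓ 2081:Mon✓ 2082:Tue 2083:Wed 2084:Fri 2085:Sat✓ 2086:Sun✓ …(25 more)… 2112:Thu 2113:Fri 2114:Sat✓ 2115:Sun✓ 2116:Tue 2117:Wed 2118:Thu 2119:Fri 2120:Sun✓ 2121:Mon✓ 2122:Tue 2123:Wed 2124:Fri 2125:Sat✓ 2126:Sun✓
Years with five Mondays: 2074, 2075, 2080, 2081, 2085, 2086, 2087, 2091, 2092, 2096, 2097, 2098, 2103, 2104, 2108, 2109, 2110, 2114, 2115, 2120, 2121, 2125, 2126 → 23.

23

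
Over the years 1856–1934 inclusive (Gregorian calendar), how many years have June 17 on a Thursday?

10

Track June 17's weekday year by year (advancing +1, or +2 across a Feb 29):
  1856: Tue  1857: Wed (+1)  1858: Thu (+1) ✓  1859: Fri (+1)  1860: Sun (+2)
  1861: Mon (+1)  1862: Tue (+1)  1863: Wed (+1)  1864: Fri (+2)  1865: Sat (+1)
  1866: Sun (+1)  1867: Mon (+1)  1868: Wed (+2)  1869: Thu (+1) ✓  … (51 more years) …
  1921: Fri (+1)  1922: Sat (+1)  1923: Sun (+1)  1924: Tue (+2)  1925: Wed (+1)
  1926: Thu (+1) ✓  1927: Fri (+1)  1928: Sun (+2)  1929: Mon (+1)  1930: Tue (+1)
  1931: Wed (+1)  1932: Fri (+2)  1933: Sat (+1)  1934: Sun (+1)
Thursday years: 1858, 1869, 1875, 1880, 1886, 1897, 1909, 1915, 1920, 1926 — 10 in total.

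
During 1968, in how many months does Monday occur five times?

5

A month of length L has five Mondays iff its first Monday is on day ≤ L−28 (so day 1–3 in a 31-day month, 1–2 in a 30-day month, day 1 in a leap February).
Checking each month of 1968: Jan starts Mon (31d) ✓; Feb starts Thu (29d); Mar starts Fri (31d); Apr starts Mon (30d) ✓; May starts Wed (31d); Jun starts Sat (30d); Jul starts Mon (31d) ✓; Aug starts Thu (31d); Sep starts Sun (30d) ✓; Oct starts Tue (31d); Nov starts Fri (30d); Dec starts Sun (31d) ✓.
Five-Monday months: January, April, July, September, December → 5.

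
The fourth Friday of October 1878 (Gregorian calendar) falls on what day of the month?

October 1, 1878 is a Tuesday, so the first Friday is the 4th.
The fourth Friday is 4 + 21 = 25.

25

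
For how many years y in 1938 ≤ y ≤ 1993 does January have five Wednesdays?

24

January has 31 days; it has five Wednesdays when Wednesday falls among the first (month-length − 28) days — i.e. when January 1 is one of Wednesday/Tuesday/Monday.
January 1 by year: 1938:Sat 1939:Sun 1940:Mon✓ 1941:Wed✓ 1942:Thu 1943:Fri 1944:Sat 1945:Mon✓ 1946:Tue✓ 1947:Wed✓ 1948:Thu 1949:Sat 1950:Sun 1951:Mon✓ 1952:Tue✓ …(26 more)… 1979:Mon✓ 1980:Tue✓ 1981:Thu 1982:Fri 1983:Sat 1984:Sun 1985:Tue✓ 1986:Wed✓ 1987:Thu 1988:Fri 1989:Sun 1990:Mon✓ 1991:Tue✓ 1992:Wed✓ 1993:Fri
Years with five Wednesdays: 1940, 1941, 1945, 1946, 1947, 1951, 1952, 1957, 1958, 1962, 1963, 1964, 1968, 1969, 1973, 1974, 1975, 1979, 1980, 1985, 1986, 1990, 1991, 1992 → 24.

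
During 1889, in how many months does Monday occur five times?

4

A month of length L has five Mondays iff its first Monday is on day ≤ L−28 (so day 1–3 in a 31-day month, 1–2 in a 30-day month, day 1 in a leap February).
Checking each month of 1889: Jan starts Tue (31d); Feb starts Fri (28d); Mar starts Fri (31d); Apr starts Mon (30d) ✓; May starts Wed (31d); Jun starts Sat (30d); Jul starts Mon (31d) ✓; Aug starts Thu (31d); Sep starts Sun (30d) ✓; Oct starts Tue (31d); Nov starts Fri (30d); Dec starts Sun (31d) ✓.
Five-Monday months: April, July, September, December → 4.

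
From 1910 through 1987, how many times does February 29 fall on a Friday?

3

Leap years in 1910–1987: 19 of them.
Feb 29 weekday advances by 5 (mod 7) from one leap year to the next four years later (or differs when a century non-leap intervenes).
Leap-day weekdays: 1912:Thu 1916:Tue 1920:Sun 1924:Fri✓ 1928:Wed 1932:Mon 1936:Sat 1940:Thu 1944:Tue 1948:Sun 1952:Fri✓ 1956:Wed 1960:Mon 1964:Sat 1968:Thu 1972:Tue 1976:Sun 1980:Fri✓ 1984:Wed
Friday: 1924, 1952, 1980 → 3.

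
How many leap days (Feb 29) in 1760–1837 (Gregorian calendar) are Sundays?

Leap years in 1760–1837: 19 of them.
Feb 29 weekday advances by 5 (mod 7) from one leap year to the next four years later (or differs when a century non-leap intervenes).
Leap-day weekdays: 1760:Fri 1764:Wed 1768:Mon 1772:Sat 1776:Thu 1780:Tue 1784:Sun✓ 1788:Fri 1792:Wed 1796:Mon 1804:Wed 1808:Mon 1812:Sat 1816:Thu 1820:Tue 1824:Sun✓ 1828:Fri 1832:Wed 1836:Mon
Sunday: 1784, 1824 → 2.

2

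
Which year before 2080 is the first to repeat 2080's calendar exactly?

2052

Two years share a calendar iff Jan 1 falls on the same weekday and both are leap or both are common. 2080: Jan 1 is Monday, leap year.
2079: Jan 1 Sunday, common
2078: Jan 1 Saturday, common
2077: Jan 1 Friday, common
2076: Jan 1 Wednesday, leap
2075: Jan 1 Tuesday, common
2074: Jan 1 Monday, common
2073: Jan 1 Sunday, common
2072: Jan 1 Friday, leap
2071: Jan 1 Thursday, common
2070: Jan 1 Wednesday, common
2069: Jan 1 Tuesday, common
2068: Jan 1 Sunday, leap
2067: Jan 1 Saturday, common
2066: Jan 1 Friday, common
2065: Jan 1 Thursday, common
2064: Jan 1 Tuesday, leap
2063: Jan 1 Monday, common
2062: Jan 1 Sunday, common
2061: Jan 1 Saturday, common
2060: Jan 1 Thursday, leap
2059: Jan 1 Wednesday, common
2058: Jan 1 Tuesday, common
2057: Jan 1 Monday, common
2056: Jan 1 Saturday, leap
2055: Jan 1 Friday, common
2054: Jan 1 Thursday, common
2053: Jan 1 Wednesday, common
2052: Jan 1 Monday, leap
2052 matches on both conditions.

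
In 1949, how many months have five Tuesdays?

A month of length L has five Tuesdays iff its first Tuesday is on day ≤ L−28 (so day 1–3 in a 31-day month, 1–2 in a 30-day month, day 1 in a leap February).
Checking each month of 1949: Jan starts Sat (31d); Feb starts Tue (28d); Mar starts Tue (31d) ✓; Apr starts Fri (30d); May starts Sun (31d) ✓; Jun starts Wed (30d); Jul starts Fri (31d); Aug starts Mon (31d) ✓; Sep starts Thu (30d); Oct starts Sat (31d); Nov starts Tue (30d) ✓; Dec starts Thu (31d).
Five-Tuesday months: March, May, August, November → 4.

4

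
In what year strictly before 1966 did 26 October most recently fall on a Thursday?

1961

From one year to the next, a fixed date's weekday advances by 1, or by 2 when a Feb 29 lies between the two dates.
1966: October 26 is Wednesday.
1965: Tuesday (−1)
1964: Monday (−1)
1963: Saturday (−2)
1962: Friday (−1)
1961: Thursday (−1)
26 October falls on a Thursday in 1961.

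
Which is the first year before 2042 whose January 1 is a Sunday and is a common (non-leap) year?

Jan 1 advances by 2 weekdays after a leap year and by 1 after a common year.
2042: Jan 1 is Wednesday.
2041: Tuesday
2040: Sunday (leap)
2039: Saturday
2038: Friday
2037: Thursday
2036: Tuesday (leap)
2035: Monday
2034: Sunday
2034 begins on a Sunday and is a common year.

2034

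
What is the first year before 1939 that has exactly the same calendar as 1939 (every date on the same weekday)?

Two years share a calendar iff Jan 1 falls on the same weekday and both are leap or both are common. 1939: Jan 1 is Sunday, common year.
1938: Jan 1 Saturday, common
1937: Jan 1 Friday, common
1936: Jan 1 Wednesday, leap
1935: Jan 1 Tuesday, common
1934: Jan 1 Monday, common
1933: Jan 1 Sunday, common
1933 matches on both conditions.

1933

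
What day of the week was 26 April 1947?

Saturday

January 1, 1947 is a Wednesday.
April 26 is day 116 of the year, i.e. 115 days after Jan 1.
115 mod 7 = 3, so advance 3 weekdays from Wednesday: Saturday.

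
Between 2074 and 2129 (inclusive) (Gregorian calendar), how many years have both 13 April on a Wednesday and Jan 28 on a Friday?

7

Check each year's weekday for 13 April and Jan 28:
  2074: Fri/Sun  2075: Sat/Mon  2076: Mon/Tue  2077: Tue/Thu  2078: Wed/Fri ✓  2079: Thu/Sat  2080: Sat/Sun  2081: Sun/Tue  2082: Mon/Wed  2083: Tue/Thu  2084: Thu/Fri  2085: Fri/Sun  2086: Sat/Mon  2087: Sun/Tue  …(28 more)…  2116: Mon/Tue  2117: Tue/Thu  2118: Wed/Fri ✓  2119: Thu/Sat  2120: Sat/Sun  2121: Sun/Tue  2122: Mon/Wed  2123: Tue/Thu  2124: Thu/Fri  2125: Fri/Sun  2126: Sat/Mon  2127: Sun/Tue  2128: Tue/Wed  2129: Wed/Fri ✓
Both conditions hold in: 2078, 2089, 2095, 2101, 2107, 2118, 2129 — 7.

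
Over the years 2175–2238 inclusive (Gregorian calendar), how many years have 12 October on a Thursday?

9

Track 12 October's weekday year by year (advancing +1, or +2 across a Feb 29):
  2175: Thu ✓  2176: Sat (+2)  2177: Sun (+1)  2178: Mon (+1)  2179: Tue (+1)
  2180: Thu (+2) ✓  2181: Fri (+1)  2182: Sat (+1)  2183: Sun (+1)  2184: Tue (+2)
  2185: Wed (+1)  2186: Thu (+1) ✓  2187: Fri (+1)  2188: Sun (+2)  … (36 more years) …
  2225: Wed (+1)  2226: Thu (+1) ✓  2227: Fri (+1)  2228: Sun (+2)  2229: Mon (+1)
  2230: Tue (+1)  2231: Wed (+1)  2232: Fri (+2)  2233: Sat (+1)  2234: Sun (+1)
  2235: Mon (+1)  2236: Wed (+2)  2237: Thu (+1) ✓  2238: Fri (+1)
Thursday years: 2175, 2180, 2186, 2197, 2209, 2215, 2220, 2226, 2237 — 9 in total.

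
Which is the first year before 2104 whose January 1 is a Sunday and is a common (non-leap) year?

2102

Jan 1 advances by 2 weekdays after a leap year and by 1 after a common year.
2104: Jan 1 is Tuesday (leap).
2103: Monday
2102: Sunday
2102 begins on a Sunday and is a common year.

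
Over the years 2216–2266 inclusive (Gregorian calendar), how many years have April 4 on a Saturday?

7

Track April 4's weekday year by year (advancing +1, or +2 across a Feb 29):
  2216: Thu  2217: Fri (+1)  2218: Sat (+1) ✓  2219: Sun (+1)  2220: Tue (+2)
  2221: Wed (+1)  2222: Thu (+1)  2223: Fri (+1)  2224: Sun (+2)  2225: Mon (+1)
  2226: Tue (+1)  2227: Wed (+1)  2228: Fri (+2)  2229: Sat (+1) ✓  … (23 more years) …
  2253: Mon (+1)  2254: Tue (+1)  2255: Wed (+1)  2256: Fri (+2)  2257: Sat (+1) ✓
  2258: Sun (+1)  2259: Mon (+1)  2260: Wed (+2)  2261: Thu (+1)  2262: Fri (+1)
  2263: Sat (+1) ✓  2264: Mon (+2)  2265: Tue (+1)  2266: Wed (+1)
Saturday years: 2218, 2229, 2235, 2240, 2246, 2257, 2263 — 7 in total.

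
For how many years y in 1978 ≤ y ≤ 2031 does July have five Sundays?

July has 31 days; it has five Sundays when Sunday falls among the first (month-length − 28) days — i.e. when July 1 is one of Sunday/Saturday/Friday.
July 1 by year: 1978:Sat✓ 1979:Sun✓ 1980:Tue 1981:Wed 1982:Thu 1983:Fri✓ 1984:Sun✓ 1985:Mon 1986:Tue 1987:Wed 1988:Fri✓ 1989:Sat✓ 1990:Sun✓ 1991:Mon 1992:Wed …(24 more)… 2017:Sat✓ 2018:Sun✓ 2019:Mon 2020:Wed 2021:Thu 2022:Fri✓ 2023:Sat✓ 2024:Mon 2025:Tue 2026:Wed 2027:Thu 2028:Sat✓ 2029:Sun✓ 2030:Mon 2031:Tue
Years with five Sundays: 1978, 1979, 1983, 1984, 1988, 1989, 1990, 1994, 1995, 2000, 2001, 2005, 2006, 2007, 2011, 2012, 2016, 2017, 2018, 2022, 2023, 2028, 2029 → 23.

23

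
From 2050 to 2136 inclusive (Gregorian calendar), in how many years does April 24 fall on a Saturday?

Track April 24's weekday year by year (advancing +1, or +2 across a Feb 29):
  2050: Sun  2051: Mon (+1)  2052: Wed (+2)  2053: Thu (+1)  2054: Fri (+1)
  2055: Sat (+1) ✓  2056: Mon (+2)  2057: Tue (+1)  2058: Wed (+1)  2059: Thu (+1)
  2060: Sat (+2) ✓  2061: Sun (+1)  2062: Mon (+1)  2063: Tue (+1)  … (59 more years) …
  2123: Sat (+1) ✓  2124: Mon (+2)  2125: Tue (+1)  2126: Wed (+1)  2127: Thu (+1)
  2128: Sat (+2) ✓  2129: Sun (+1)  2130: Mon (+1)  2131: Tue (+1)  2132: Thu (+2)
  2133: Fri (+1)  2134: Sat (+1) ✓  2135: Sun (+1)  2136: Tue (+2)
Saturday years: 2055, 2060, 2066, 2077, 2083, 2088, 2094, 2100, 2106, 2117, 2123, 2128, 2134 — 13 in total.

13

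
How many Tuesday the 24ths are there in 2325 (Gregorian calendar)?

Check the 24th of each month of 2325: Jan 24: Sat, Feb 24: Tue, Mar 24: Tue, Apr 24: Fri, May 24: Sun, Jun 24: Wed, Jul 24: Fri, Aug 24: Mon, Sep 24: Thu, Oct 24: Sat, Nov 24: Tue, Dec 24: Thu.
Tuesday occurs in February, March, November — 3 months.

3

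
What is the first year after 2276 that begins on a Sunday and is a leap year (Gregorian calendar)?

2288

Jan 1 advances by 2 weekdays after a leap year and by 1 after a common year.
2276: Jan 1 is Saturday (leap).
2277: Monday
2278: Tuesday
2279: Wednesday
2280: Thursday (leap)
2281: Saturday
2282: Sunday
2283: Monday
2284: Tuesday (leap)
2285: Thursday
2286: Friday
2287: Saturday
2288: Sunday (leap)
2288 begins on a Sunday and is a leap year.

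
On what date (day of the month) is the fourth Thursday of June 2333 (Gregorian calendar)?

22

June 1, 2333 is a Thursday, so the first Thursday is the 1st.
The fourth Thursday is 1 + 21 = 22.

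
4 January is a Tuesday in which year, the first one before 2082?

2078

From one year to the next, a fixed date's weekday advances by 1, or by 2 when a Feb 29 lies between the two dates.
2082: January 4 is Sunday.
2081: Saturday (−1)
2080: Thursday (−2)
2079: Wednesday (−1)
2078: Tuesday (−1)
4 January falls on a Tuesday in 2078.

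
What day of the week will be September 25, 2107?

Sunday

January 1, 2107 is a Saturday.
September 25 is day 268 of the year, i.e. 267 days after Jan 1.
267 mod 7 = 1, so advance 1 weekday from Saturday: Sunday.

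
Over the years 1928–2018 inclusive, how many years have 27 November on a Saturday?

Track 27 November's weekday year by year (advancing +1, or +2 across a Feb 29):
  1928: Tue  1929: Wed (+1)  1930: Thu (+1)  1931: Fri (+1)  1932: Sun (+2)
  1933: Mon (+1)  1934: Tue (+1)  1935: Wed (+1)  1936: Fri (+2)  1937: Sat (+1) ✓
  1938: Sun (+1)  1939: Mon (+1)  1940: Wed (+2)  1941: Thu (+1)  … (63 more years) …
  2005: Sun (+1)  2006: Mon (+1)  2007: Tue (+1)  2008: Thu (+2)  2009: Fri (+1)
  2010: Sat (+1) ✓  2011: Sun (+1)  2012: Tue (+2)  2013: Wed (+1)  2014: Thu (+1)
  2015: Fri (+1)  2016: Sun (+2)  2017: Mon (+1)  2018: Tue (+1)
Saturday years: 1937, 1943, 1948, 1954, 1965, 1971, 1976, 1982, 1993, 1999, 2004, 2010 — 12 in total.

12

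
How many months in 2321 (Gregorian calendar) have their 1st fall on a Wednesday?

1

Check the 1st of each month of 2321: Jan 1: Sat, Feb 1: Tue, Mar 1: Tue, Apr 1: Fri, May 1: Sun, Jun 1: Wed, Jul 1: Fri, Aug 1: Mon, Sep 1: Thu, Oct 1: Sat, Nov 1: Tue, Dec 1: Thu.
Wednesday occurs in June — 1 month.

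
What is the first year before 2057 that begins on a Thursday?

Jan 1 advances by 2 weekdays after a leap year and by 1 after a common year.
2057: Jan 1 is Monday.
2056: Saturday (leap)
2055: Friday
2054: Thursday
2054 begins on a Thursday

2054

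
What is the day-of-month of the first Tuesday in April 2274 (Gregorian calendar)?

April 1, 2274 is a Wednesday, so the first Tuesday is the 7th.
The first Tuesday is 7 + 0 = 7.

7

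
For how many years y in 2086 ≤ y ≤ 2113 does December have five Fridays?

December has 31 days; it has five Fridays when Friday falls among the first (month-length − 28) days — i.e. when December 1 is one of Friday/Thursday/Wednesday.
December 1 by year: 2086:Sun 2087:Mon 2088:Wed✓ 2089:Thu✓ 2090:Fri✓ 2091:Sat 2092:Mon 2093:Tue 2094:Wed✓ 2095:Thu✓ 2096:Sat 2097:Sun 2098:Mon 2099:Tue 2100:Wed✓ 2101:Thu✓ 2102:Fri✓ 2103:Sat 2104:Mon 2105:Tue 2106:Wed✓ 2107:Thu✓ 2108:Sat 2109:Sun 2110:Mon 2111:Tue 2112:Thu✓ 2113:Fri✓
Years with five Fridays: 2088, 2089, 2090, 2094, 2095, 2100, 2101, 2102, 2106, 2107, 2112, 2113 → 12.

12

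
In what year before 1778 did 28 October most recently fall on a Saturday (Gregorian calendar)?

From one year to the next, a fixed date's weekday advances by 1, or by 2 when a Feb 29 lies between the two dates.
1778: October 28 is Wednesday.
1777: Tuesday (−1)
1776: Monday (−1)
1775: Saturday (−2)
28 October falls on a Saturday in 1775.

1775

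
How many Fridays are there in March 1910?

March 1910 has 31 days and begins on Tuesday.
The first Friday is March 4.
Fridays fall on 4, 11, 18, 25 — that's 4.

4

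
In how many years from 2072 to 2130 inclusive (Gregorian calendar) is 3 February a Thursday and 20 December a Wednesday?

Check each year's weekday for 3 February and 20 December:
  2072: Wed/Tue  2073: Fri/Wed  2074: Sat/Thu  2075: Sun/Fri  2076: Mon/Sun  2077: Wed/Mon  2078: Thu/Tue  2079: Fri/Wed  2080: Sat/Fri  2081: Mon/Sat  2082: Tue/Sun  2083: Wed/Mon  2084: Thu/Wed ✓  2085: Sat/Thu  …(31 more)…  2117: Wed/Mon  2118: Thu/Tue  2119: Fri/Wed  2120: Sat/Fri  2121: Mon/Sat  2122: Tue/Sun  2123: Wed/Mon  2124: Thu/Wed ✓  2125: Sat/Thu  2126: Sun/Fri  2127: Mon/Sat  2128: Tue/Mon  2129: Thu/Tue  2130: Fri/Wed
Both conditions hold in: 2084, 2124 — 2.

2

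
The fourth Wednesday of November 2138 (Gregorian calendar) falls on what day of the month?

November 1, 2138 is a Saturday, so the first Wednesday is the 5th.
The fourth Wednesday is 5 + 21 = 26.

26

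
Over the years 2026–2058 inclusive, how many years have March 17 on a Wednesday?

Track March 17's weekday year by year (advancing +1, or +2 across a Feb 29):
  2026: Tue  2027: Wed (+1) ✓  2028: Fri (+2)  2029: Sat (+1)  2030: Sun (+1)
  2031: Mon (+1)  2032: Wed (+2) ✓  2033: Thu (+1)  2034: Fri (+1)  2035: Sat (+1)
  2036: Mon (+2)  2037: Tue (+1)  2038: Wed (+1) ✓  2039: Thu (+1)  … (5 more years) …
  2045: Fri (+1)  2046: Sat (+1)  2047: Sun (+1)  2048: Tue (+2)  2049: Wed (+1) ✓
  2050: Thu (+1)  2051: Fri (+1)  2052: Sun (+2)  2053: Mon (+1)  2054: Tue (+1)
  2055: Wed (+1) ✓  2056: Fri (+2)  2057: Sat (+1)  2058: Sun (+1)
Wednesday years: 2027, 2032, 2038, 2049, 2055 — 5 in total.

5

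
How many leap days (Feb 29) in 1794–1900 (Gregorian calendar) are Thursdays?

Leap years in 1794–1900: 25 of them.
Feb 29 weekday advances by 5 (mod 7) from one leap year to the next four years later (or differs when a century non-leap intervenes).
Leap-day weekdays: 1796:Mon 1804:Wed 1808:Mon 1812:Sat 1816:Thu✓ 1820:Tue 1824:Sun 1828:Fri 1832:Wed 1836:Mon 1840:Sat 1844:Thu✓ 1848:Tue 1852:Sun 1856:Fri 1860:Wed 1864:Mon 1868:Sat 1872:Thu✓ 1876:Tue 1880:Sun 1884:Fri 1888:Wed 1892:Mon 1896:Sat
Thursday: 1816, 1844, 1872 → 3.

3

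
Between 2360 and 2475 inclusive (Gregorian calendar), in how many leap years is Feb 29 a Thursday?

4

Leap years in 2360–2475: 29 of them.
Feb 29 weekday advances by 5 (mod 7) from one leap year to the next four years later (or differs when a century non-leap intervenes).
Leap-day weekdays: 2360:Mon 2364:Sat 2368:Thu✓ 2372:Tue 2376:Sun 2380:Fri 2384:Wed 2388:Mon 2392:Sat 2396:Thu✓ 2400:Tue 2404:Sun 2408:Fri …(3 more)… 2424:Thu✓ 2428:Tue 2432:Sun 2436:Fri 2440:Wed 2444:Mon 2448:Sat 2452:Thu✓ 2456:Tue 2460:Sun 2464:Fri 2468:Wed 2472:Mon
Thursday: 2368, 2396, 2424, 2452 → 4.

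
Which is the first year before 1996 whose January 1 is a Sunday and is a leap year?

Jan 1 advances by 2 weekdays after a leap year and by 1 after a common year.
1996: Jan 1 is Monday (leap).
1995: Sunday
1994: Saturday
1993: Friday
1992: Wednesday (leap)
1991: Tuesday
1990: Monday
1989: Sunday
1988: Friday (leap)
1987: Thursday
1986: Wednesday
1985: Tuesday
1984: Sunday (leap)
1984 begins on a Sunday and is a leap year.

1984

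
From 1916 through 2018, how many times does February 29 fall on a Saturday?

3

Leap years in 1916–2018: 26 of them.
Feb 29 weekday advances by 5 (mod 7) from one leap year to the next four years later (or differs when a century non-leap intervenes).
Leap-day weekdays: 1916:Tue 1920:Sun 1924:Fri 1928:Wed 1932:Mon 1936:Sat✓ 1940:Thu 1944:Tue 1948:Sun 1952:Fri 1956:Wed 1960:Mon 1964:Sat✓ 1968:Thu 1972:Tue 1976:Sun 1980:Fri 1984:Wed 1988:Mon 1992:Sat✓ 1996:Thu 2000:Tue 2004:Sun 2008:Fri 2012:Wed 2016:Mon
Saturday: 1936, 1964, 1992 → 3.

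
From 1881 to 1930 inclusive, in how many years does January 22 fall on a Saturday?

Track January 22's weekday year by year (advancing +1, or +2 across a Feb 29):
  1881: Sat ✓  1882: Sun (+1)  1883: Mon (+1)  1884: Tue (+1)  1885: Thu (+2)
  1886: Fri (+1)  1887: Sat (+1) ✓  1888: Sun (+1)  1889: Tue (+2)  1890: Wed (+1)
  1891: Thu (+1)  1892: Fri (+1)  1893: Sun (+2)  1894: Mon (+1)  … (22 more years) …
  1917: Mon (+2)  1918: Tue (+1)  1919: Wed (+1)  1920: Thu (+1)  1921: Sat (+2) ✓
  1922: Sun (+1)  1923: Mon (+1)  1924: Tue (+1)  1925: Thu (+2)  1926: Fri (+1)
  1927: Sat (+1) ✓  1928: Sun (+1)  1929: Tue (+2)  1930: Wed (+1)
Saturday years: 1881, 1887, 1898, 1910, 1916, 1921, 1927 — 7 in total.

7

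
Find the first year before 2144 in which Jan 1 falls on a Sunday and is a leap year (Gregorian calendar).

Jan 1 advances by 2 weekdays after a leap year and by 1 after a common year.
2144: Jan 1 is Wednesday (leap).
2143: Tuesday
2142: Monday
2141: Sunday
2140: Friday (leap)
2139: Thursday
2138: Wednesday
2137: Tuesday
2136: Sunday (leap)
2136 begins on a Sunday and is a leap year.

2136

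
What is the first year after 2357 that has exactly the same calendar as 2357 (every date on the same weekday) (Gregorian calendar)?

Two years share a calendar iff Jan 1 falls on the same weekday and both are leap or both are common. 2357: Jan 1 is Tuesday, common year.
2358: Jan 1 Wednesday, common
2359: Jan 1 Thursday, common
2360: Jan 1 Friday, leap
2361: Jan 1 Sunday, common
2362: Jan 1 Monday, common
2363: Jan 1 Tuesday, common
2363 matches on both conditions.

2363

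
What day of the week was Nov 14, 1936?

January 1, 1936 is a Wednesday.
November 14 is day 319 of the year, i.e. 318 days after Jan 1.
318 mod 7 = 3, so advance 3 weekdays from Wednesday: Saturday.

Saturday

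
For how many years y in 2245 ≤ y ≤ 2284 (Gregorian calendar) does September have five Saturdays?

12

September has 30 days; it has five Saturdays when Saturday falls among the first (month-length − 28) days — i.e. when September 1 is one of Saturday/Friday.
September 1 by year: 2245:Mon 2246:Tue 2247:Wed 2248:Fri✓ 2249:Sat✓ 2250:Sun 2251:Mon 2252:Wed 2253:Thu 2254:Fri✓ 2255:Sat✓ 2256:Mon 2257:Tue 2258:Wed 2259:Thu …(10 more)… 2270:Thu 2271:Fri✓ 2272:Sun 2273:Mon 2274:Tue 2275:Wed 2276:Fri✓ 2277:Sat✓ 2278:Sun 2279:Mon 2280:Wed 2281:Thu 2282:Fri✓ 2283:Sat✓ 2284:Mon
Years with five Saturdays: 2248, 2249, 2254, 2255, 2260, 2265, 2266, 2271, 2276, 2277, 2282, 2283 → 12.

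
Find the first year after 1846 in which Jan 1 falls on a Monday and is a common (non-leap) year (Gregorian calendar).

1849

Jan 1 advances by 2 weekdays after a leap year and by 1 after a common year.
1846: Jan 1 is Thursday.
1847: Friday
1848: Saturday (leap)
1849: Monday
1849 begins on a Monday and is a common year.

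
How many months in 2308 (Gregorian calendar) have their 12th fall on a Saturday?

Check the 12th of each month of 2308: Jan 12: Sun, Feb 12: Wed, Mar 12: Thu, Apr 12: Sun, May 12: Tue, Jun 12: Fri, Jul 12: Sun, Aug 12: Wed, Sep 12: Sat, Oct 12: Mon, Nov 12: Thu, Dec 12: Sat.
Saturday occurs in September, December — 2 months.

2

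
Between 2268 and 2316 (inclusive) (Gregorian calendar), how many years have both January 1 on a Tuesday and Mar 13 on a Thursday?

Check each year's weekday for January 1 and Mar 13:
  2268: Wed/Fri  2269: Fri/Sat  2270: Sat/Sun  2271: Sun/Mon  2272: Mon/Wed  2273: Wed/Thu  2274: Thu/Fri  2275: Fri/Sat  2276: Sat/Mon  2277: Mon/Tue  2278: Tue/Wed  2279: Wed/Thu  2280: Thu/Sat  2281: Sat/Sun  …(21 more)…  2303: Thu/Fri  2304: Fri/Sun  2305: Sun/Mon  2306: Mon/Tue  2307: Tue/Wed  2308: Wed/Fri  2309: Fri/Sat  2310: Sat/Sun  2311: Sun/Mon  2312: Mon/Wed  2313: Wed/Thu  2314: Thu/Fri  2315: Fri/Sat  2316: Sat/Mon
Both conditions hold in: 2284 — 1.

1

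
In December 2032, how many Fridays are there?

5

December 2032 has 31 days and begins on Wednesday.
The first Friday is December 3.
Fridays fall on 3, 10, 17, 24, 31 — that's 5.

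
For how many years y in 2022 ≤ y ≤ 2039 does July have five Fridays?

July has 31 days; it has five Fridays when Friday falls among the first (month-length − 28) days — i.e. when July 1 is one of Friday/Thursday/Wednesday.
July 1 by year: 2022:Fri✓ 2023:Sat 2024:Mon 2025:Tue 2026:Wed✓ 2027:Thu✓ 2028:Sat 2029:Sun 2030:Mon 2031:Tue 2032:Thu✓ 2033:Fri✓ 2034:Sat 2035:Sun 2036:Tue 2037:Wed✓ 2038:Thu✓ 2039:Fri✓
Years with five Fridays: 2022, 2026, 2027, 2032, 2033, 2037, 2038, 2039 → 8.

8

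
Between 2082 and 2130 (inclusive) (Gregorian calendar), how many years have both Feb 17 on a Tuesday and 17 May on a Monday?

2

Check each year's weekday for Feb 17 and 17 May:
  2082: Tue/Sun  2083: Wed/Mon  2084: Thu/Wed  2085: Sat/Thu  2086: Sun/Fri  2087: Mon/Sat  2088: Tue/Mon ✓  2089: Thu/Tue  2090: Fri/Wed  2091: Sat/Thu  2092: Sun/Sat  2093: Tue/Sun  2094: Wed/Mon  2095: Thu/Tue  …(21 more)…  2117: Wed/Mon  2118: Thu/Tue  2119: Fri/Wed  2120: Sat/Fri  2121: Mon/Sat  2122: Tue/Sun  2123: Wed/Mon  2124: Thu/Wed  2125: Sat/Thu  2126: Sun/Fri  2127: Mon/Sat  2128: Tue/Mon ✓  2129: Thu/Tue  2130: Fri/Wed
Both conditions hold in: 2088, 2128 — 2.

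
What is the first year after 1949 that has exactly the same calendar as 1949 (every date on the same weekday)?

1955

Two years share a calendar iff Jan 1 falls on the same weekday and both are leap or both are common. 1949: Jan 1 is Saturday, common year.
1950: Jan 1 Sunday, common
1951: Jan 1 Monday, common
1952: Jan 1 Tuesday, leap
1953: Jan 1 Thursday, common
1954: Jan 1 Friday, common
1955: Jan 1 Saturday, common
1955 matches on both conditions.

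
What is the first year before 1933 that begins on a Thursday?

Jan 1 advances by 2 weekdays after a leap year and by 1 after a common year.
1933: Jan 1 is Sunday.
1932: Friday (leap)
1931: Thursday
1931 begins on a Thursday

1931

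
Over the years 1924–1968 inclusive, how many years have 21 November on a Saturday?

Track 21 November's weekday year by year (advancing +1, or +2 across a Feb 29):
  1924: Fri  1925: Sat (+1) ✓  1926: Sun (+1)  1927: Mon (+1)  1928: Wed (+2)
  1929: Thu (+1)  1930: Fri (+1)  1931: Sat (+1) ✓  1932: Mon (+2)  1933: Tue (+1)
  1934: Wed (+1)  1935: Thu (+1)  1936: Sat (+2) ✓  1937: Sun (+1)  … (17 more years) …
  1955: Mon (+1)  1956: Wed (+2)  1957: Thu (+1)  1958: Fri (+1)  1959: Sat (+1) ✓
  1960: Mon (+2)  1961: Tue (+1)  1962: Wed (+1)  1963: Thu (+1)  1964: Sat (+2) ✓
  1965: Sun (+1)  1966: Mon (+1)  1967: Tue (+1)  1968: Thu (+2)
Saturday years: 1925, 1931, 1936, 1942, 1953, 1959, 1964 — 7 in total.

7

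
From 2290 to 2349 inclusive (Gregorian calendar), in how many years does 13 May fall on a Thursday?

Track 13 May's weekday year by year (advancing +1, or +2 across a Feb 29):
  2290: Tue  2291: Wed (+1)  2292: Fri (+2)  2293: Sat (+1)  2294: Sun (+1)
  2295: Mon (+1)  2296: Wed (+2)  2297: Thu (+1) ✓  2298: Fri (+1)  2299: Sat (+1)
  2300: Sun (+1)  2301: Mon (+1)  2302: Tue (+1)  2303: Wed (+1)  … (32 more years) …
  2336: Wed (+2)  2337: Thu (+1) ✓  2338: Fri (+1)  2339: Sat (+1)  2340: Mon (+2)
  2341: Tue (+1)  2342: Wed (+1)  2343: Thu (+1) ✓  2344: Sat (+2)  2345: Sun (+1)
  2346: Mon (+1)  2347: Tue (+1)  2348: Thu (+2) ✓  2349: Fri (+1)
Thursday years: 2297, 2309, 2315, 2320, 2326, 2337, 2343, 2348 — 8 in total.

8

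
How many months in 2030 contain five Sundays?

A month of length L has five Sundays iff its first Sunday is on day ≤ L−28 (so day 1–3 in a 31-day month, 1–2 in a 30-day month, day 1 in a leap February).
Checking each month of 2030: Jan starts Tue (31d); Feb starts Fri (28d); Mar starts Fri (31d) ✓; Apr starts Mon (30d); May starts Wed (31d); Jun starts Sat (30d) ✓; Jul starts Mon (31d); Aug starts Thu (31d); Sep starts Sun (30d) ✓; Oct starts Tue (31d); Nov starts Fri (30d); Dec starts Sun (31d) ✓.
Five-Sunday months: March, June, September, December → 4.

4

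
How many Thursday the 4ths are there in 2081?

2

Check the 4th of each month of 2081: Jan 4: Sat, Feb 4: Tue, Mar 4: Tue, Apr 4: Fri, May 4: Sun, Jun 4: Wed, Jul 4: Fri, Aug 4: Mon, Sep 4: Thu, Oct 4: Sat, Nov 4: Tue, Dec 4: Thu.
Thursday occurs in September, December — 2 months.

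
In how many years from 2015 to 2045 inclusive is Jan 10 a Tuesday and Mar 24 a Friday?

4

Check each year's weekday for Jan 10 and Mar 24:
  2015: Sat/Tue  2016: Sun/Thu  2017: Tue/Fri ✓  2018: Wed/Sat  2019: Thu/Sun  2020: Fri/Tue  2021: Sun/Wed  2022: Mon/Thu  2023: Tue/Fri ✓  2024: Wed/Sun  2025: Fri/Mon  2026: Sat/Tue  2027: Sun/Wed  2028: Mon/Fri  …(3 more)…  2032: Sat/Wed  2033: Mon/Thu  2034: Tue/Fri ✓  2035: Wed/Sat  2036: Thu/Mon  2037: Sat/Tue  2038: Sun/Wed  2039: Mon/Thu  2040: Tue/Sat  2041: Thu/Sun  2042: Fri/Mon  2043: Sat/Tue  2044: Sun/Thu  2045: Tue/Fri ✓
Both conditions hold in: 2017, 2023, 2034, 2045 — 4.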